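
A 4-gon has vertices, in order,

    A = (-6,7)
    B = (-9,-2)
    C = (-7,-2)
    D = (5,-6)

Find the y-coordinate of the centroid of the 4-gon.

-29/195

Apply Gauss's area formula. First the cross-terms c_i = x_i·y_{i+1} − x_{i+1}·y_i:
  75, 4, 52, -1  ⇒  2A = 130, A = 65.
Then Σ (y_i + y_{i+1})·c_i = -58, so ȳ = -58 / (6·65) = -29/195.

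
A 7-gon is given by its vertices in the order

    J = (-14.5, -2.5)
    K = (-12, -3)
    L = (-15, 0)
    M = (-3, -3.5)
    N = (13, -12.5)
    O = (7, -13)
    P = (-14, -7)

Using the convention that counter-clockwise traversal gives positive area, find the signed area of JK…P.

-137.5

Apply the shoelace (surveyor's) formula: 2A = Σ (x_i·y_{i+1} − x_{i+1}·y_i), indices taken mod 7.
Σ = (13.5) + (-45) + (52.5) + (83) + (-81.5) + (-231) + (-66.5) = -275
Signed area = Σ/2 = -137.5 (negative ⇒ clockwise traversal).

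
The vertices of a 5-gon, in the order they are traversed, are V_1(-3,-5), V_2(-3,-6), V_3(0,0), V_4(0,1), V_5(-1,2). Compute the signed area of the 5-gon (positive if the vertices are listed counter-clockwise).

7.5

Σ = (3) + (0) + (0) + (1) + (11) = 15
Signed area = Σ/2 = 7.5 (positive ⇒ counter-clockwise traversal).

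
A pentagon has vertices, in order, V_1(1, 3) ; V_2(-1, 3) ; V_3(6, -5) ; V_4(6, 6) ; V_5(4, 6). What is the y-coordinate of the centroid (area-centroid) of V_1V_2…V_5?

326/231

Apply the shoelace (surveyor's) formula. First the cross-terms c_i = x_i·y_{i+1} − x_{i+1}·y_i:
  6, -13, 66, 12, 6  ⇒  2A = 77, A = 38.5.
Then Σ (y_i + y_{i+1})·c_i = 326, so ȳ = 326 / (6·38.5) = 326/231.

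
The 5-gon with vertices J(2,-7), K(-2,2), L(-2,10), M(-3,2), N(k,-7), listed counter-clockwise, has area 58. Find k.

Write out the shoelace sum; only the two edges meeting at N involve k:
2·Area = [((-3)·(-7) − k·2) + (k·(-7) − 2·(-7))] + 0
       = -9·k + 35 = 116
⇒ k = -9.

-9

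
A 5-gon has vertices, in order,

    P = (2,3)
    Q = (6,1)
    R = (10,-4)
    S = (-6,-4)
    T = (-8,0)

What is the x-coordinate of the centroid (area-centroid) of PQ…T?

Apply the shoelace formula. First the cross-terms c_i = x_i·y_{i+1} − x_{i+1}·y_i:
  -16, -34, -64, -32, -24  ⇒  2A = -170, A = -85.
Then Σ (x_i + x_{i+1})·c_i = -336, so x̄ = -336 / (6·(-85)) = 56/85.

56/85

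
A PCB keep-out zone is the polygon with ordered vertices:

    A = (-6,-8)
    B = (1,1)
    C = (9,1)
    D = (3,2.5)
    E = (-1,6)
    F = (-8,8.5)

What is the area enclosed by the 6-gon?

94.25

Apply the shoelace (surveyor's) formula: 2A = Σ (x_i·y_{i+1} − x_{i+1}·y_i), indices taken mod 6.
A→B: (-6)(1) − (1)(-8) = 2
B→C: (1)(1) − (9)(1) = -8
C→D: (9)(2.5) − (3)(1) = 19.5
D→E: (3)(6) − (-1)(2.5) = 20.5
E→F: (-1)(8.5) − (-8)(6) = 39.5
F→A: (-8)(-8) − (-6)(8.5) = 115
Σ = 188.5
Area = |Σ|/2 = 94.25.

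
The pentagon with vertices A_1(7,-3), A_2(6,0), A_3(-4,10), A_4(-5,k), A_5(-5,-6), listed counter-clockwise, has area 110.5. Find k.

6

Write out the shoelace sum; only the two edges meeting at A_4 involve k:
2·Area = [((-4)·k − (-5)·10) + ((-5)·(-6) − (-5)·k)] + 135
       = 1·k + 215 = 221
⇒ k = 6.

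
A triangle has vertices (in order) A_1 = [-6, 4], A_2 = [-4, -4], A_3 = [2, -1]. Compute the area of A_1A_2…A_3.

Apply Gauss's area formula: 2A = Σ (x_i·y_{i+1} − x_{i+1}·y_i), indices taken mod 3.
A_1→A_2: (-6)(-4) − (-4)(4) = 40
A_2→A_3: (-4)(-1) − (2)(-4) = 12
A_3→A_1: (2)(4) − (-6)(-1) = 2
Σ = 54
Area = |Σ|/2 = 27.

27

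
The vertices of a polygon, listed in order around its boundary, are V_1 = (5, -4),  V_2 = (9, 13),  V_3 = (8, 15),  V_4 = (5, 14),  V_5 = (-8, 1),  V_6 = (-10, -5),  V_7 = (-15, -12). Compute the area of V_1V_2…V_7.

250.5

Apply the shoelace formula: 2A = Σ (x_i·y_{i+1} − x_{i+1}·y_i), indices taken mod 7.
Cross-terms: 101, 31, 37, 117, 50, 45, 120  ⇒  Σ = 501
Area = |Σ|/2 = 250.5.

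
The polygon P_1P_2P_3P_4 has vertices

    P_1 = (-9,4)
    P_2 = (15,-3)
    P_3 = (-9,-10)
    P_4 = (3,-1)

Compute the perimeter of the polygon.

|P_1P_2| = √((24)² + (-7)²) = √625 = 25
|P_2P_3| = √((-24)² + (-7)²) = √625 = 25
|P_3P_4| = √((12)² + (9)²) = √225 = 15
|P_4P_1| = √((-12)² + (5)²) = √169 = 13
Perimeter = 25 + 25 + 15 + 13 = 78.

78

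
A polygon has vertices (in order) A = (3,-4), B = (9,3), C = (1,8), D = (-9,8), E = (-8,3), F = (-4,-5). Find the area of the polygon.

Apply Gauss's area formula: 2A = Σ (x_i·y_{i+1} − x_{i+1}·y_i), indices taken mod 6.
Σ = (45) + (69) + (80) + (37) + (52) + (31) = 314
Area = |Σ|/2 = 157.

157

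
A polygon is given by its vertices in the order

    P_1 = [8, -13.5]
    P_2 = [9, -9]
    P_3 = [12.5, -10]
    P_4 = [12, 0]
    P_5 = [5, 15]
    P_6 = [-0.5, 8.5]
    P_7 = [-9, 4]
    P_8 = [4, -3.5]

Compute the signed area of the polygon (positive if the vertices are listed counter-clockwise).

Σ = (49.5) + (22.5) + (120) + (180) + (50) + (74.5) + (15.5) + (-26) = 486
Signed area = Σ/2 = 243 (positive ⇒ counter-clockwise traversal).

243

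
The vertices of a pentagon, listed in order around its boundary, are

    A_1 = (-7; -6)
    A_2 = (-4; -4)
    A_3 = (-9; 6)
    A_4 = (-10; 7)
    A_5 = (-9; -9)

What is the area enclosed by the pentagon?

42.5

Cross-terms: 4, -60, -3, 153, -9  ⇒  Σ = 85
Area = |Σ|/2 = 42.5.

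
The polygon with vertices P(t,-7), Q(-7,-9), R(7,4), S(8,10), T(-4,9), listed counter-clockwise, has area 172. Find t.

Write out the shoelace sum; only the two edges meeting at P involve t:
2·Area = [((-4)·(-7) − t·9) + (t·(-9) − (-7)·(-7))] + 185
       = -18·t + 164 = 344
⇒ t = -10.

-10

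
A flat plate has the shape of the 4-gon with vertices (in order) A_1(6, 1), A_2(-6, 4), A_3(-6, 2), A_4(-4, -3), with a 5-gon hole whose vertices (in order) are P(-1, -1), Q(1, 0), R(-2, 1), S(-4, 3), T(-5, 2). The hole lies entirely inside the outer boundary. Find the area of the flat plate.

34

Outer boundary:
A_1→A_2: (6)(4) − (-6)(1) = 30
A_2→A_3: (-6)(2) − (-6)(4) = 12
A_3→A_4: (-6)(-3) − (-4)(2) = 26
A_4→A_1: (-4)(1) − (6)(-3) = 14
Σ = 82
Area = |Σ|/2 = 41.
Hole:
Apply the surveyor's formula: 2A = Σ (x_i·y_{i+1} − x_{i+1}·y_i), indices taken mod 5.
Σ = (1) + (1) + (-2) + (7) + (7) = 14
Area = |Σ|/2 = 7.
Net area = 41 − 7 = 34.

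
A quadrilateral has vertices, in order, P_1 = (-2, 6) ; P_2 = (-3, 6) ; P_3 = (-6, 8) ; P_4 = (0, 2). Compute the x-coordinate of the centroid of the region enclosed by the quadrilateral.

Apply Gauss's area formula. First the cross-terms c_i = x_i·y_{i+1} − x_{i+1}·y_i:
  6, 12, -12, 4  ⇒  2A = 10, A = 5.
Then Σ (x_i + x_{i+1})·c_i = -74, so x̄ = -74 / (6·5) = -37/15.

-37/15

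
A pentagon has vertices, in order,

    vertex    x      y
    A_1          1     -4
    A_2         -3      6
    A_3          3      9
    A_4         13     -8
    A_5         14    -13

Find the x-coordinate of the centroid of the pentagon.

369/73

Apply the shoelace (surveyor's) formula. First the cross-terms c_i = x_i·y_{i+1} − x_{i+1}·y_i:
  -6, -45, -141, -57, -43  ⇒  2A = -292, A = -146.
Then Σ (x_i + x_{i+1})·c_i = -4428, so x̄ = -4428 / (6·(-146)) = 369/73.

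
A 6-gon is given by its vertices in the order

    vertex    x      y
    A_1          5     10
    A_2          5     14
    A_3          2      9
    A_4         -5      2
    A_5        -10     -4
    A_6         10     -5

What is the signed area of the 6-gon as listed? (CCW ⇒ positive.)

Apply the shoelace (surveyor's) formula: 2A = Σ (x_i·y_{i+1} − x_{i+1}·y_i), indices taken mod 6.
A_1→A_2: (5)(14) − (5)(10) = 20
A_2→A_3: (5)(9) − (2)(14) = 17
A_3→A_4: (2)(2) − (-5)(9) = 49
A_4→A_5: (-5)(-4) − (-10)(2) = 40
A_5→A_6: (-10)(-5) − (10)(-4) = 90
A_6→A_1: (10)(10) − (5)(-5) = 125
Σ = 341
Signed area = Σ/2 = 170.5 (positive ⇒ counter-clockwise traversal).

170.5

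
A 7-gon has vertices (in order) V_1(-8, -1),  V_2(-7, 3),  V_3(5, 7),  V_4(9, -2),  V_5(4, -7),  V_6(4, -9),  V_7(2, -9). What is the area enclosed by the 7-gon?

161.5

V_1→V_2: (-8)(3) − (-7)(-1) = -31
V_2→V_3: (-7)(7) − (5)(3) = -64
V_3→V_4: (5)(-2) − (9)(7) = -73
V_4→V_5: (9)(-7) − (4)(-2) = -55
V_5→V_6: (4)(-9) − (4)(-7) = -8
V_6→V_7: (4)(-9) − (2)(-9) = -18
V_7→V_1: (2)(-1) − (-8)(-9) = -74
Σ = -323
Area = |Σ|/2 = 161.5.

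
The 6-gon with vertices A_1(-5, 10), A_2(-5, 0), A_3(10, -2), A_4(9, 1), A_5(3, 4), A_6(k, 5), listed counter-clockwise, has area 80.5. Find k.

The doubled signed area Σ (x_i y_{i+1} − x_{i+1} y_i) is linear in k.
With k=0 it equals 161; the coefficient of k is 6 (from the two edges through A_6).
So 6·k + 161 = 2·80.5 = 161 ⇒ k = 0.

0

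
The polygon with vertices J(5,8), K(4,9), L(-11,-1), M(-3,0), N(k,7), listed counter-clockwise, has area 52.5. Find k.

7

The doubled signed area Σ (x_i y_{i+1} − x_{i+1} y_i) is linear in k.
With k=0 it equals 49; the coefficient of k is 8 (from the two edges through N).
So 8·k + 49 = 2·52.5 = 105 ⇒ k = 7.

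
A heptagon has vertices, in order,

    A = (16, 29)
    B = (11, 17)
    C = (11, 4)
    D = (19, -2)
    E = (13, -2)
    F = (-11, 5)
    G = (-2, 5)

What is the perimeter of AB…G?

106

|AB| = √((-5)² + (-12)²) = √169 = 13
|BC| = √((0)² + (-13)²) = √169 = 13
|CD| = √((8)² + (-6)²) = √100 = 10
|DE| = √((-6)² + (0)²) = √36 = 6
|EF| = √((-24)² + (7)²) = √625 = 25
|FG| = √((9)² + (0)²) = √81 = 9
|GA| = √((18)² + (24)²) = √900 = 30
Perimeter = 13 + 13 + 10 + 6 + 25 + 9 + 30 = 106.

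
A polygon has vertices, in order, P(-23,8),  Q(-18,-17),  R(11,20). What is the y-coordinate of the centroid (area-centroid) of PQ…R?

Apply the shoelace (surveyor's) formula. First the cross-terms c_i = x_i·y_{i+1} − x_{i+1}·y_i:
  535, -173, 548  ⇒  2A = 910, A = 455.
Then Σ (y_i + y_{i+1})·c_i = 10010, so ȳ = 10010 / (6·455) = 11/3.

11/3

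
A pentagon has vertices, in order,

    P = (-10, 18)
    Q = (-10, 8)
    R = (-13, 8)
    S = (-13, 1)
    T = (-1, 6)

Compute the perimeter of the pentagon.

|PQ| = √((0)² + (-10)²) = √100 = 10
|QR| = √((-3)² + (0)²) = √9 = 3
|RS| = √((0)² + (-7)²) = √49 = 7
|ST| = √((12)² + (5)²) = √169 = 13
|TP| = √((-9)² + (12)²) = √225 = 15
Perimeter = 10 + 3 + 7 + 13 + 15 = 48.

48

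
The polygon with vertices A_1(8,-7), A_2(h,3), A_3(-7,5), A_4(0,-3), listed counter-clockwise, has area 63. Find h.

Write out the shoelace sum; only the two edges meeting at A_2 involve h:
2·Area = [(8·3 − h·(-7)) + (h·5 − (-7)·3)] + 45
       = 12·h + 90 = 126
⇒ h = 3.

3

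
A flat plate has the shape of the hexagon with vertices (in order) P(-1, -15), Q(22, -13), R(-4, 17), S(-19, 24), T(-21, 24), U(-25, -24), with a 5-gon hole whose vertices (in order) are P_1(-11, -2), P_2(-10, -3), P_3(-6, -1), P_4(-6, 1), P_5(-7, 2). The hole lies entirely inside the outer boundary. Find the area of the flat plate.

1185.5

Outer boundary:
Σ = (343) + (322) + (227) + (48) + (1104) + (351) = 2395
Area = |Σ|/2 = 1197.5.
Hole:
Apply the shoelace formula: 2A = Σ (x_i·y_{i+1} − x_{i+1}·y_i), indices taken mod 5.
Σ = (13) + (-8) + (-12) + (-5) + (36) = 24
Area = |Σ|/2 = 12.
Net area = 1197.5 − 12 = 1185.5.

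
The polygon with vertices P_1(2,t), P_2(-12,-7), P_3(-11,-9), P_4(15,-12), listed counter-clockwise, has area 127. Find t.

-2

Write out the shoelace sum; only the two edges meeting at P_1 involve t:
2·Area = [(15·t − 2·(-12)) + (2·(-7) − (-12)·t)] + 298
       = 27·t + 308 = 254
⇒ t = -2.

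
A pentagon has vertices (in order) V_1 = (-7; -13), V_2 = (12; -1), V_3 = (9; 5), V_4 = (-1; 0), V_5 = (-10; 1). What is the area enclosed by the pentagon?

186.5

Apply the shoelace (surveyor's) formula: 2A = Σ (x_i·y_{i+1} − x_{i+1}·y_i), indices taken mod 5.
V_1→V_2: (-7)(-1) − (12)(-13) = 163
V_2→V_3: (12)(5) − (9)(-1) = 69
V_3→V_4: (9)(0) − (-1)(5) = 5
V_4→V_5: (-1)(1) − (-10)(0) = -1
V_5→V_1: (-10)(-13) − (-7)(1) = 137
Σ = 373
Area = |Σ|/2 = 186.5.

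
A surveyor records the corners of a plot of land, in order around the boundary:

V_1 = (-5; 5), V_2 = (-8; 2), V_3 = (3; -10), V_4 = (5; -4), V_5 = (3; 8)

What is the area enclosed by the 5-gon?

124.5

Apply Gauss's area formula: 2A = Σ (x_i·y_{i+1} − x_{i+1}·y_i), indices taken mod 5.
V_1→V_2: (-5)(2) − (-8)(5) = 30
V_2→V_3: (-8)(-10) − (3)(2) = 74
V_3→V_4: (3)(-4) − (5)(-10) = 38
V_4→V_5: (5)(8) − (3)(-4) = 52
V_5→V_1: (3)(5) − (-5)(8) = 55
Σ = 249
Area = |Σ|/2 = 124.5.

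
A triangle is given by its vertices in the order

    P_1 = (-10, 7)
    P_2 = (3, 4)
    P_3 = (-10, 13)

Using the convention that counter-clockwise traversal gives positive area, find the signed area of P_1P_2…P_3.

39

Σ = (-61) + (79) + (60) = 78
Signed area = Σ/2 = 39 (positive ⇒ counter-clockwise traversal).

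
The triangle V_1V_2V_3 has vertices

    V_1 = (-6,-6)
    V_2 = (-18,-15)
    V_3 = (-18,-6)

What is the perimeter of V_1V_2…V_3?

|V_1V_2| = √((-12)² + (-9)²) = √225 = 15
|V_2V_3| = √((0)² + (9)²) = √81 = 9
|V_3V_1| = √((12)² + (0)²) = √144 = 12
Perimeter = 15 + 9 + 12 = 36.

36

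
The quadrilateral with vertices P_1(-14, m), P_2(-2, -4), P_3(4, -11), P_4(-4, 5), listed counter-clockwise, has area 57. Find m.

Write out the shoelace sum; only the two edges meeting at P_1 involve m:
2·Area = [((-4)·m − (-14)·5) + ((-14)·(-4) − (-2)·m)] + 14
       = -2·m + 140 = 114
⇒ m = 13.

13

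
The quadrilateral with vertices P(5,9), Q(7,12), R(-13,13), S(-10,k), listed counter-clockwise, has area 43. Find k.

The doubled signed area Σ (x_i y_{i+1} − x_{i+1} y_i) is linear in k.
With k=0 it equals 284; the coefficient of k is -18 (from the two edges through S).
So -18·k + 284 = 2·43 = 86 ⇒ k = 11.

11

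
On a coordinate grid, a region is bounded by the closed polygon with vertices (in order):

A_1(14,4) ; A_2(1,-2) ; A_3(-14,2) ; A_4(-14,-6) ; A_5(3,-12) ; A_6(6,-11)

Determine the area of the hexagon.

228.5

Apply Gauss's area formula: 2A = Σ (x_i·y_{i+1} − x_{i+1}·y_i), indices taken mod 6.
A_1→A_2: (14)(-2) − (1)(4) = -32
A_2→A_3: (1)(2) − (-14)(-2) = -26
A_3→A_4: (-14)(-6) − (-14)(2) = 112
A_4→A_5: (-14)(-12) − (3)(-6) = 186
A_5→A_6: (3)(-11) − (6)(-12) = 39
A_6→A_1: (6)(4) − (14)(-11) = 178
Σ = 457
Area = |Σ|/2 = 228.5.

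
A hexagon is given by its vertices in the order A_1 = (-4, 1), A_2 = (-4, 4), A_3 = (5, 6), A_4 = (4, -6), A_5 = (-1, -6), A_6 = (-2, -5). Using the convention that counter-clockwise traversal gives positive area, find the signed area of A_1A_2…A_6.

-84.5

A_1→A_2: (-4)(4) − (-4)(1) = -12
A_2→A_3: (-4)(6) − (5)(4) = -44
A_3→A_4: (5)(-6) − (4)(6) = -54
A_4→A_5: (4)(-6) − (-1)(-6) = -30
A_5→A_6: (-1)(-5) − (-2)(-6) = -7
A_6→A_1: (-2)(1) − (-4)(-5) = -22
Σ = -169
Signed area = Σ/2 = -84.5 (negative ⇒ clockwise traversal).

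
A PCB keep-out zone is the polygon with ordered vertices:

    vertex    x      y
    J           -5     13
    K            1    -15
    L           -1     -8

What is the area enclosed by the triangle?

Σ = (62) + (-23) + (-53) = -14
Area = |Σ|/2 = 7.

7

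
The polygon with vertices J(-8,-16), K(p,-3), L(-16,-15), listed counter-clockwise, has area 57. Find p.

The doubled signed area Σ (x_i y_{i+1} − x_{i+1} y_i) is linear in p.
With p=0 it equals 112; the coefficient of p is 1 (from the two edges through K).
So 1·p + 112 = 2·57 = 114 ⇒ p = 2.

2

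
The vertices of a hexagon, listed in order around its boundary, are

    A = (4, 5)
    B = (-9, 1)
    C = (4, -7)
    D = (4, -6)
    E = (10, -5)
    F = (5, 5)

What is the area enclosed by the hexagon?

Apply the shoelace (surveyor's) formula: 2A = Σ (x_i·y_{i+1} − x_{i+1}·y_i), indices taken mod 6.
Σ = (49) + (59) + (4) + (40) + (75) + (5) = 232
Area = |Σ|/2 = 116.

116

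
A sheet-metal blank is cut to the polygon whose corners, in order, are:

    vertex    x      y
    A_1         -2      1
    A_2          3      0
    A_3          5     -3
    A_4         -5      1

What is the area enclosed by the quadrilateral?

12.5

Apply the shoelace (surveyor's) formula: 2A = Σ (x_i·y_{i+1} − x_{i+1}·y_i), indices taken mod 4.
Cross-terms: -3, -9, -10, -3  ⇒  Σ = -25
Area = |Σ|/2 = 12.5.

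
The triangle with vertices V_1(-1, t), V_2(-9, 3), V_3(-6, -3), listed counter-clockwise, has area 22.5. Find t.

2

The doubled signed area Σ (x_i y_{i+1} − x_{i+1} y_i) is linear in t.
With t=0 it equals 39; the coefficient of t is 3 (from the two edges through V_1).
So 3·t + 39 = 2·22.5 = 45 ⇒ t = 2.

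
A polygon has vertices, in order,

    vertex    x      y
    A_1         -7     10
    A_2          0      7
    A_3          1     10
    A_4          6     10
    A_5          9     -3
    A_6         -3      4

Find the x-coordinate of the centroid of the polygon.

484/189

Apply the surveyor's formula. First the cross-terms c_i = x_i·y_{i+1} − x_{i+1}·y_i:
  -49, -7, -50, -108, 27, -2  ⇒  2A = -189, A = -94.5.
Then Σ (x_i + x_{i+1})·c_i = -1452, so x̄ = -1452 / (6·(-94.5)) = 484/189.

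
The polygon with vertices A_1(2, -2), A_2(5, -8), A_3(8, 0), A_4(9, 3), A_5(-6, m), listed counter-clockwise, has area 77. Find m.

The doubled signed area Σ (x_i y_{i+1} − x_{i+1} y_i) is linear in m.
With m=0 it equals 112; the coefficient of m is 7 (from the two edges through A_5).
So 7·m + 112 = 2·77 = 154 ⇒ m = 6.

6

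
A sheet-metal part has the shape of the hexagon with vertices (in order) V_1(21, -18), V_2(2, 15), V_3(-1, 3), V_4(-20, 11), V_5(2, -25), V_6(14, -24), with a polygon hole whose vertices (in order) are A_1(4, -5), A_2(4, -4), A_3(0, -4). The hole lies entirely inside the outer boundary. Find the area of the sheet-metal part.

724.5

Outer boundary:
Cross-terms: 351, 21, 49, 478, 302, 252  ⇒  Σ = 1453
Area = |Σ|/2 = 726.5.
Hole:
Apply the surveyor's formula: 2A = Σ (x_i·y_{i+1} − x_{i+1}·y_i), indices taken mod 3.
Σ = (4) + (-16) + (16) = 4
Area = |Σ|/2 = 2.
Net area = 726.5 − 2 = 724.5.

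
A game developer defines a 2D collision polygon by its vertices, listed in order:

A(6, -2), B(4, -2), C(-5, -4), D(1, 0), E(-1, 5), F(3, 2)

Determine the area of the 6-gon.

Apply the surveyor's formula: 2A = Σ (x_i·y_{i+1} − x_{i+1}·y_i), indices taken mod 6.
Σ = (-4) + (-26) + (4) + (5) + (-17) + (-18) = -56
Area = |Σ|/2 = 28.

28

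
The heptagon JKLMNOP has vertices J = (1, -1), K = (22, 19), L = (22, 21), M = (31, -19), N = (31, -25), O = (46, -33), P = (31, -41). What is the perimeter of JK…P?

162

|JK| = √((21)² + (20)²) = √841 = 29
|KL| = √((0)² + (2)²) = √4 = 2
|LM| = √((9)² + (-40)²) = √1681 = 41
|MN| = √((0)² + (-6)²) = √36 = 6
|NO| = √((15)² + (-8)²) = √289 = 17
|OP| = √((-15)² + (-8)²) = √289 = 17
|PJ| = √((-30)² + (40)²) = √2500 = 50
Perimeter = 29 + 2 + 41 + 6 + 17 + 17 + 50 = 162.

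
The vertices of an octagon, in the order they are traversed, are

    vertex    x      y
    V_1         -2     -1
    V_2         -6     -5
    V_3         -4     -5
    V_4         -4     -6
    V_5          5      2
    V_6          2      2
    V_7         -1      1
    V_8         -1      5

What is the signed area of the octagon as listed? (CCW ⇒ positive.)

V_1→V_2: (-2)(-5) − (-6)(-1) = 4
V_2→V_3: (-6)(-5) − (-4)(-5) = 10
V_3→V_4: (-4)(-6) − (-4)(-5) = 4
V_4→V_5: (-4)(2) − (5)(-6) = 22
V_5→V_6: (5)(2) − (2)(2) = 6
V_6→V_7: (2)(1) − (-1)(2) = 4
V_7→V_8: (-1)(5) − (-1)(1) = -4
V_8→V_1: (-1)(-1) − (-2)(5) = 11
Σ = 57
Signed area = Σ/2 = 28.5 (positive ⇒ counter-clockwise traversal).

28.5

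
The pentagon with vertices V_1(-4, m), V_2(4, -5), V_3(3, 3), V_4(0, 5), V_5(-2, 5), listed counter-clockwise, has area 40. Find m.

Write out the shoelace sum; only the two edges meeting at V_1 involve m:
2·Area = [((-2)·m − (-4)·5) + ((-4)·(-5) − 4·m)] + 52
       = -6·m + 92 = 80
⇒ m = 2.

2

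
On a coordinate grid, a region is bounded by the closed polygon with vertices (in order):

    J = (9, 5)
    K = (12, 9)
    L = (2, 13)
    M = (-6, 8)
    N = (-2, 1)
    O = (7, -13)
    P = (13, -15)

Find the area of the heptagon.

273

Apply the surveyor's formula: 2A = Σ (x_i·y_{i+1} − x_{i+1}·y_i), indices taken mod 7.
Cross-terms: 21, 138, 94, 10, 19, 64, 200  ⇒  Σ = 546
Area = |Σ|/2 = 273.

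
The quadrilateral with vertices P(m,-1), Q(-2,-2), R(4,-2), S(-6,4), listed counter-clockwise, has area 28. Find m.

Write out the shoelace sum; only the two edges meeting at P involve m:
2·Area = [((-6)·(-1) − m·4) + (m·(-2) − (-2)·(-1))] + 16
       = -6·m + 20 = 56
⇒ m = -6.

-6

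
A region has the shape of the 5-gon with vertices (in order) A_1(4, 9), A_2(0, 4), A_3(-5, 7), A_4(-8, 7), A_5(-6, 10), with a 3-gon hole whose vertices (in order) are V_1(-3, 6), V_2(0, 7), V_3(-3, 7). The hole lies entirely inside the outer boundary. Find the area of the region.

36

Outer boundary:
Apply the shoelace (surveyor's) formula: 2A = Σ (x_i·y_{i+1} − x_{i+1}·y_i), indices taken mod 5.
Cross-terms: 16, 20, 21, -38, -94  ⇒  Σ = -75
Area = |Σ|/2 = 37.5.
Hole:
Σ = (-21) + (21) + (3) = 3
Area = |Σ|/2 = 1.5.
Net area = 37.5 − 1.5 = 36.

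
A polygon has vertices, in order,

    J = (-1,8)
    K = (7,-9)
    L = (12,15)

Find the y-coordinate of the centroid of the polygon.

Apply Gauss's area formula. First the cross-terms c_i = x_i·y_{i+1} − x_{i+1}·y_i:
  -47, 213, 111  ⇒  2A = 277, A = 138.5.
Then Σ (y_i + y_{i+1})·c_i = 3878, so ȳ = 3878 / (6·138.5) = 14/3.

14/3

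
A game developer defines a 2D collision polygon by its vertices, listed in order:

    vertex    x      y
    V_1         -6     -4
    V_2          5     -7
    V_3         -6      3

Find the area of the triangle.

38.5

V_1→V_2: (-6)(-7) − (5)(-4) = 62
V_2→V_3: (5)(3) − (-6)(-7) = -27
V_3→V_1: (-6)(-4) − (-6)(3) = 42
Σ = 77
Area = |Σ|/2 = 38.5.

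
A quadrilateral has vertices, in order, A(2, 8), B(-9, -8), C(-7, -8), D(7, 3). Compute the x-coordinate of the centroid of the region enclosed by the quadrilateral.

-66/157

Apply the shoelace (surveyor's) formula. First the cross-terms c_i = x_i·y_{i+1} − x_{i+1}·y_i:
  56, 16, 35, 50  ⇒  2A = 157, A = 78.5.
Then Σ (x_i + x_{i+1})·c_i = -198, so x̄ = -198 / (6·78.5) = -66/157.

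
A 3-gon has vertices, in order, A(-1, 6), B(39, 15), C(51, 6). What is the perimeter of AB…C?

108

|AB| = √((40)² + (9)²) = √1681 = 41
|BC| = √((12)² + (-9)²) = √225 = 15
|CA| = √((-52)² + (0)²) = √2704 = 52
Perimeter = 41 + 15 + 52 = 108.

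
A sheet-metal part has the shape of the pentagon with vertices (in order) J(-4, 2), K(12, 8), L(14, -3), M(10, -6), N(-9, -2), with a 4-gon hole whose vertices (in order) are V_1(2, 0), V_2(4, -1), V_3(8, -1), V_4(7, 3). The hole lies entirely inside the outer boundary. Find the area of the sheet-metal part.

Outer boundary:
Apply the surveyor's formula: 2A = Σ (x_i·y_{i+1} − x_{i+1}·y_i), indices taken mod 5.
Σ = (-56) + (-148) + (-54) + (-74) + (-26) = -358
Area = |Σ|/2 = 179.
Hole:
V_1→V_2: (2)(-1) − (4)(0) = -2
V_2→V_3: (4)(-1) − (8)(-1) = 4
V_3→V_4: (8)(3) − (7)(-1) = 31
V_4→V_1: (7)(0) − (2)(3) = -6
Σ = 27
Area = |Σ|/2 = 13.5.
Net area = 179 − 13.5 = 165.5.

165.5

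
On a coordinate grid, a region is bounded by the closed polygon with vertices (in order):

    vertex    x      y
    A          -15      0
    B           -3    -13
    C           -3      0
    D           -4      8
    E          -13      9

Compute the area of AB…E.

Apply the shoelace formula: 2A = Σ (x_i·y_{i+1} − x_{i+1}·y_i), indices taken mod 5.
Σ = (195) + (-39) + (-24) + (68) + (135) = 335
Area = |Σ|/2 = 167.5.

167.5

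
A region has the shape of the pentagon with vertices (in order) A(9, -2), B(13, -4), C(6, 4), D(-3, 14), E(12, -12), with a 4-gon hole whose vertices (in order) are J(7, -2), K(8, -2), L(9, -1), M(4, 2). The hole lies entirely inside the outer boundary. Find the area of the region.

Outer boundary:
Apply the shoelace formula: 2A = Σ (x_i·y_{i+1} − x_{i+1}·y_i), indices taken mod 5.
Σ = (-10) + (76) + (96) + (-132) + (84) = 114
Area = |Σ|/2 = 57.
Hole:
Apply Gauss's area formula: 2A = Σ (x_i·y_{i+1} − x_{i+1}·y_i), indices taken mod 4.
J→K: (7)(-2) − (8)(-2) = 2
K→L: (8)(-1) − (9)(-2) = 10
L→M: (9)(2) − (4)(-1) = 22
M→J: (4)(-2) − (7)(2) = -22
Σ = 12
Area = |Σ|/2 = 6.
Net area = 57 − 6 = 51.

51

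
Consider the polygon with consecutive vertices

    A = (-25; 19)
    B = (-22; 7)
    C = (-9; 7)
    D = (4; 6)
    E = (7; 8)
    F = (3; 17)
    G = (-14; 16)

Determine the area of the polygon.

287.5

Σ = (243) + (-91) + (-82) + (-10) + (95) + (286) + (134) = 575
Area = |Σ|/2 = 287.5.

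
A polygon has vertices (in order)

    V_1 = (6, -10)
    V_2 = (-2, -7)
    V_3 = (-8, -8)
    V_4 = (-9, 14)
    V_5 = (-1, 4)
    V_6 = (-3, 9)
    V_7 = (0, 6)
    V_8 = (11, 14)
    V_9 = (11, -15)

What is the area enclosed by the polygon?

364

Apply the shoelace formula: 2A = Σ (x_i·y_{i+1} − x_{i+1}·y_i), indices taken mod 9.
V_1→V_2: (6)(-7) − (-2)(-10) = -62
V_2→V_3: (-2)(-8) − (-8)(-7) = -40
V_3→V_4: (-8)(14) − (-9)(-8) = -184
V_4→V_5: (-9)(4) − (-1)(14) = -22
V_5→V_6: (-1)(9) − (-3)(4) = 3
V_6→V_7: (-3)(6) − (0)(9) = -18
V_7→V_8: (0)(14) − (11)(6) = -66
V_8→V_9: (11)(-15) − (11)(14) = -319
V_9→V_1: (11)(-10) − (6)(-15) = -20
Σ = -728
Area = |Σ|/2 = 364.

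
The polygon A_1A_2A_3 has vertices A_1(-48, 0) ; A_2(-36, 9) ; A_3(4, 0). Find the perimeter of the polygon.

108

|A_1A_2| = √((12)² + (9)²) = √225 = 15
|A_2A_3| = √((40)² + (-9)²) = √1681 = 41
|A_3A_1| = √((-52)² + (0)²) = √2704 = 52
Perimeter = 15 + 41 + 52 = 108.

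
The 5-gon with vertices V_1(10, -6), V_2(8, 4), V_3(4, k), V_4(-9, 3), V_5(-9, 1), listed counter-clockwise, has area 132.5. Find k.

Write out the shoelace sum; only the two edges meeting at V_3 involve k:
2·Area = [(8·k − 4·4) + (4·3 − (-9)·k)] + 150
       = 17·k + 146 = 265
⇒ k = 7.

7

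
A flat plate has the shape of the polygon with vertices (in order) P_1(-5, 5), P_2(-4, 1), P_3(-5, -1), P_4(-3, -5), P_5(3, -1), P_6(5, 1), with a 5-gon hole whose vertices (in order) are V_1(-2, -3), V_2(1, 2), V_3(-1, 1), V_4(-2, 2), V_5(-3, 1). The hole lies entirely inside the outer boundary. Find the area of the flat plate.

Outer boundary:
Apply the surveyor's formula: 2A = Σ (x_i·y_{i+1} − x_{i+1}·y_i), indices taken mod 6.
Cross-terms: 15, 9, 22, 18, 8, 30  ⇒  Σ = 102
Area = |Σ|/2 = 51.
Hole:
Apply Gauss's area formula: 2A = Σ (x_i·y_{i+1} − x_{i+1}·y_i), indices taken mod 5.
V_1→V_2: (-2)(2) − (1)(-3) = -1
V_2→V_3: (1)(1) − (-1)(2) = 3
V_3→V_4: (-1)(2) − (-2)(1) = 0
V_4→V_5: (-2)(1) − (-3)(2) = 4
V_5→V_1: (-3)(-3) − (-2)(1) = 11
Σ = 17
Area = |Σ|/2 = 8.5.
Net area = 51 − 8.5 = 42.5.

42.5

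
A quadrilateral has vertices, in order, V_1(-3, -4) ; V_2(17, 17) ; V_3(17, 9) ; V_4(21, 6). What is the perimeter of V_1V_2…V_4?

|V_1V_2| = √((20)² + (21)²) = √841 = 29
|V_2V_3| = √((0)² + (-8)²) = √64 = 8
|V_3V_4| = √((4)² + (-3)²) = √25 = 5
|V_4V_1| = √((-24)² + (-10)²) = √676 = 26
Perimeter = 29 + 8 + 5 + 26 = 68.

68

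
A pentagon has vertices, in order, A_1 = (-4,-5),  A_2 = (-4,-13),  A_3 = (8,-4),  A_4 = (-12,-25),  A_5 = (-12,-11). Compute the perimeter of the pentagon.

|A_1A_2| = √((0)² + (-8)²) = √64 = 8
|A_2A_3| = √((12)² + (9)²) = √225 = 15
|A_3A_4| = √((-20)² + (-21)²) = √841 = 29
|A_4A_5| = √((0)² + (14)²) = √196 = 14
|A_5A_1| = √((8)² + (6)²) = √100 = 10
Perimeter = 8 + 15 + 29 + 14 + 10 = 76.

76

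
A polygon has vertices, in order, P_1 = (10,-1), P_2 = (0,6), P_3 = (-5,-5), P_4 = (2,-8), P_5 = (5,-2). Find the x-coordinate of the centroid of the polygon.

259/191

Apply the shoelace formula. First the cross-terms c_i = x_i·y_{i+1} − x_{i+1}·y_i:
  60, 30, 50, 36, 15  ⇒  2A = 191, A = 95.5.
Then Σ (x_i + x_{i+1})·c_i = 777, so x̄ = 777 / (6·95.5) = 259/191.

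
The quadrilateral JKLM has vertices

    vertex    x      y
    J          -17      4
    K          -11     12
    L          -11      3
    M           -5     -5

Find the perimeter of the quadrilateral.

|JK| = √((6)² + (8)²) = √100 = 10
|KL| = √((0)² + (-9)²) = √81 = 9
|LM| = √((6)² + (-8)²) = √100 = 10
|MJ| = √((-12)² + (9)²) = √225 = 15
Perimeter = 10 + 9 + 10 + 15 = 44.

44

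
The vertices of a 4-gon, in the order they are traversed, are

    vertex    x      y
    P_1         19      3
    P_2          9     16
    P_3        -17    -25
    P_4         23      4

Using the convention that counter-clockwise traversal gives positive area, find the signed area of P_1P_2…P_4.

Apply the surveyor's formula: 2A = Σ (x_i·y_{i+1} − x_{i+1}·y_i), indices taken mod 4.
Cross-terms: 277, 47, 507, -7  ⇒  Σ = 824
Signed area = Σ/2 = 412 (positive ⇒ counter-clockwise traversal).

412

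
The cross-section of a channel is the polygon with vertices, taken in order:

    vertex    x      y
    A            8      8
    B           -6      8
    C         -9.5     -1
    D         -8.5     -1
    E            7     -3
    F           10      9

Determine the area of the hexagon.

164.25

Apply the surveyor's formula: 2A = Σ (x_i·y_{i+1} − x_{i+1}·y_i), indices taken mod 6.
A→B: (8)(8) − (-6)(8) = 112
B→C: (-6)(-1) − (-9.5)(8) = 82
C→D: (-9.5)(-1) − (-8.5)(-1) = 1
D→E: (-8.5)(-3) − (7)(-1) = 32.5
E→F: (7)(9) − (10)(-3) = 93
F→A: (10)(8) − (8)(9) = 8
Σ = 328.5
Area = |Σ|/2 = 164.25.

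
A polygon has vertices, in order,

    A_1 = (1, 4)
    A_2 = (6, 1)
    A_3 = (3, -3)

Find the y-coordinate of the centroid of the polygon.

2/3

Apply the surveyor's formula. First the cross-terms c_i = x_i·y_{i+1} − x_{i+1}·y_i:
  -23, -21, 15  ⇒  2A = -29, A = -14.5.
Then Σ (y_i + y_{i+1})·c_i = -58, so ȳ = -58 / (6·(-14.5)) = 2/3.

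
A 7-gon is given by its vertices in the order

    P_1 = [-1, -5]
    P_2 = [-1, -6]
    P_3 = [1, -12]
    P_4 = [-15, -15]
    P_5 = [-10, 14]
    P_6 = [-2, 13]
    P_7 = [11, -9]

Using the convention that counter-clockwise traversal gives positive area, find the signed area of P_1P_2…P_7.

-413.5

Σ = (1) + (18) + (-195) + (-360) + (-102) + (-125) + (-64) = -827
Signed area = Σ/2 = -413.5 (negative ⇒ clockwise traversal).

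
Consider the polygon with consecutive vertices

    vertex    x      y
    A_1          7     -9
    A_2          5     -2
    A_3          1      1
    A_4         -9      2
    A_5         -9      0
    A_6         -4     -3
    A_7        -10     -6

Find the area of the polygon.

Apply the shoelace formula: 2A = Σ (x_i·y_{i+1} − x_{i+1}·y_i), indices taken mod 7.
Σ = (31) + (7) + (11) + (18) + (27) + (-6) + (132) = 220
Area = |Σ|/2 = 110.

110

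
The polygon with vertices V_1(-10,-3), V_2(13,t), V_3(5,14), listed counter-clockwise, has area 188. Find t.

Write out the shoelace sum; only the two edges meeting at V_2 involve t:
2·Area = [((-10)·t − 13·(-3)) + (13·14 − 5·t)] + 125
       = -15·t + 346 = 376
⇒ t = -2.

-2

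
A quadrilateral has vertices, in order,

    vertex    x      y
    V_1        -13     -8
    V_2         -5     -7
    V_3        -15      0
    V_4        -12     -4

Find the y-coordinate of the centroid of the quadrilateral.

Apply Gauss's area formula. First the cross-terms c_i = x_i·y_{i+1} − x_{i+1}·y_i:
  51, -105, 60, 44  ⇒  2A = 50, A = 25.
Then Σ (y_i + y_{i+1})·c_i = -798, so ȳ = -798 / (6·25) = -5.32.

-5.32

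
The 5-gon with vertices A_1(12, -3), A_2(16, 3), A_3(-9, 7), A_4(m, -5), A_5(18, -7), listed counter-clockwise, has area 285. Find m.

The doubled signed area Σ (x_i y_{i+1} − x_{i+1} y_i) is linear in m.
With m=0 it equals 388; the coefficient of m is -14 (from the two edges through A_4).
So -14·m + 388 = 2·285 = 570 ⇒ m = -13.

-13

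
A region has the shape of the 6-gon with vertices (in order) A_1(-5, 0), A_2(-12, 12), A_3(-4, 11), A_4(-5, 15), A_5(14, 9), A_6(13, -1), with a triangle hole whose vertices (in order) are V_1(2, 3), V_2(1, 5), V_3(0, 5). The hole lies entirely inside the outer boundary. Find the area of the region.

269

Outer boundary:
Σ = (-60) + (-84) + (-5) + (-255) + (-131) + (-5) = -540
Area = |Σ|/2 = 270.
Hole:
Apply the surveyor's formula: 2A = Σ (x_i·y_{i+1} − x_{i+1}·y_i), indices taken mod 3.
Σ = (7) + (5) + (-10) = 2
Area = |Σ|/2 = 1.
Net area = 270 − 1 = 269.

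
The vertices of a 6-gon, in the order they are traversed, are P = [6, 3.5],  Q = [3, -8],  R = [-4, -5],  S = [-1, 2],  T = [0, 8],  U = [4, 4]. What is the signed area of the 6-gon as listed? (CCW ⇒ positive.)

-84.25

Apply the shoelace formula: 2A = Σ (x_i·y_{i+1} − x_{i+1}·y_i), indices taken mod 6.
Cross-terms: -58.5, -47, -13, -8, -32, -10  ⇒  Σ = -168.5
Signed area = Σ/2 = -84.25 (negative ⇒ clockwise traversal).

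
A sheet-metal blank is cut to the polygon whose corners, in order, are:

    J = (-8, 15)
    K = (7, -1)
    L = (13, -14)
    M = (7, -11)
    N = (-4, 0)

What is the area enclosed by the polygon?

165.5

Apply the shoelace formula: 2A = Σ (x_i·y_{i+1} − x_{i+1}·y_i), indices taken mod 5.
Cross-terms: -97, -85, -45, -44, -60  ⇒  Σ = -331
Area = |Σ|/2 = 165.5.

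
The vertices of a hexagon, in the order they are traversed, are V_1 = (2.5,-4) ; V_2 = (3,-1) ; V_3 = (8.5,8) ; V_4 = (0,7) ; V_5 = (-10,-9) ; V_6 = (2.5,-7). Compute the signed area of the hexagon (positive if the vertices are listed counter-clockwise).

135.75

Apply the shoelace (surveyor's) formula: 2A = Σ (x_i·y_{i+1} − x_{i+1}·y_i), indices taken mod 6.
V_1→V_2: (2.5)(-1) − (3)(-4) = 9.5
V_2→V_3: (3)(8) − (8.5)(-1) = 32.5
V_3→V_4: (8.5)(7) − (0)(8) = 59.5
V_4→V_5: (0)(-9) − (-10)(7) = 70
V_5→V_6: (-10)(-7) − (2.5)(-9) = 92.5
V_6→V_1: (2.5)(-4) − (2.5)(-7) = 7.5
Σ = 271.5
Signed area = Σ/2 = 135.75 (positive ⇒ counter-clockwise traversal).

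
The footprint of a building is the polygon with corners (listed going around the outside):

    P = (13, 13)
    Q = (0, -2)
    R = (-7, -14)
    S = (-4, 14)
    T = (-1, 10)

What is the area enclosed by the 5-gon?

181.5

Σ = (-26) + (-14) + (-154) + (-26) + (-143) = -363
Area = |Σ|/2 = 181.5.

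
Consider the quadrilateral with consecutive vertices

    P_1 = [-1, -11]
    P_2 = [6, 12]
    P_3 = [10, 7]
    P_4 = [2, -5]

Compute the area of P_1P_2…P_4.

57.5

Σ = (54) + (-78) + (-64) + (-27) = -115
Area = |Σ|/2 = 57.5.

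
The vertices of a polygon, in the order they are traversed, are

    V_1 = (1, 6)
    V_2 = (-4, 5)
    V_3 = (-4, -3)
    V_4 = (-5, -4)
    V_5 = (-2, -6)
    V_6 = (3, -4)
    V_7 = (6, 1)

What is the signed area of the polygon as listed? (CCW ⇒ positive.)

Apply the surveyor's formula: 2A = Σ (x_i·y_{i+1} − x_{i+1}·y_i), indices taken mod 7.
V_1→V_2: (1)(5) − (-4)(6) = 29
V_2→V_3: (-4)(-3) − (-4)(5) = 32
V_3→V_4: (-4)(-4) − (-5)(-3) = 1
V_4→V_5: (-5)(-6) − (-2)(-4) = 22
V_5→V_6: (-2)(-4) − (3)(-6) = 26
V_6→V_7: (3)(1) − (6)(-4) = 27
V_7→V_1: (6)(6) − (1)(1) = 35
Σ = 172
Signed area = Σ/2 = 86 (positive ⇒ counter-clockwise traversal).

86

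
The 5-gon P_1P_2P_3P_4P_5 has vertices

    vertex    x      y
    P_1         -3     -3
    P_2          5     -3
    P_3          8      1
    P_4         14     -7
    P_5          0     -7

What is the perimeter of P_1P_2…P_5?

42

|P_1P_2| = √((8)² + (0)²) = √64 = 8
|P_2P_3| = √((3)² + (4)²) = √25 = 5
|P_3P_4| = √((6)² + (-8)²) = √100 = 10
|P_4P_5| = √((-14)² + (0)²) = √196 = 14
|P_5P_1| = √((-3)² + (4)²) = √25 = 5
Perimeter = 8 + 5 + 10 + 14 + 5 = 42.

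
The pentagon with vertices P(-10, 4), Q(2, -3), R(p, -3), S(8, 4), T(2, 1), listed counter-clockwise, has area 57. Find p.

The doubled signed area Σ (x_i y_{i+1} − x_{i+1} y_i) is linear in p.
With p=0 it equals 58; the coefficient of p is 7 (from the two edges through R).
So 7·p + 58 = 2·57 = 114 ⇒ p = 8.

8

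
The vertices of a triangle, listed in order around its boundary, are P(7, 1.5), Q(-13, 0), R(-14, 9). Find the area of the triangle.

Apply the shoelace formula: 2A = Σ (x_i·y_{i+1} − x_{i+1}·y_i), indices taken mod 3.
Σ = (19.5) + (-117) + (-84) = -181.5
Area = |Σ|/2 = 90.75.

90.75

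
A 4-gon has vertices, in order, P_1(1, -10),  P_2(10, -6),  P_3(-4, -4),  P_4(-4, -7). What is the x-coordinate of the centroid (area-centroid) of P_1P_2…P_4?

413/267

Apply the surveyor's formula. First the cross-terms c_i = x_i·y_{i+1} − x_{i+1}·y_i:
  94, -64, 12, 47  ⇒  2A = 89, A = 44.5.
Then Σ (x_i + x_{i+1})·c_i = 413, so x̄ = 413 / (6·44.5) = 413/267.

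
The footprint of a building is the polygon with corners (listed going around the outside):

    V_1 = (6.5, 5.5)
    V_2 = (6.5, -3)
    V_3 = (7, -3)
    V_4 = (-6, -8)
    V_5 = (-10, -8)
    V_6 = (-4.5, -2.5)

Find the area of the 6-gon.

89.625

Σ = (-55.25) + (1.5) + (-74) + (-32) + (-11) + (-8.5) = -179.25
Area = |Σ|/2 = 89.625.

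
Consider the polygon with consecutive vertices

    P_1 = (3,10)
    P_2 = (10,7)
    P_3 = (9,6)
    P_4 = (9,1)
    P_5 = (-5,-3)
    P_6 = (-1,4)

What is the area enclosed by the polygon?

Apply the shoelace (surveyor's) formula: 2A = Σ (x_i·y_{i+1} − x_{i+1}·y_i), indices taken mod 6.
Σ = (-79) + (-3) + (-45) + (-22) + (-23) + (-22) = -194
Area = |Σ|/2 = 97.

97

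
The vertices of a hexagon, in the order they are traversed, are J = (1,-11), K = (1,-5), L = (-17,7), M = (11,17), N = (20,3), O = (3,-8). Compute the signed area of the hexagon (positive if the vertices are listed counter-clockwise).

-469.5

Apply the surveyor's formula: 2A = Σ (x_i·y_{i+1} − x_{i+1}·y_i), indices taken mod 6.
Σ = (6) + (-78) + (-366) + (-307) + (-169) + (-25) = -939
Signed area = Σ/2 = -469.5 (negative ⇒ clockwise traversal).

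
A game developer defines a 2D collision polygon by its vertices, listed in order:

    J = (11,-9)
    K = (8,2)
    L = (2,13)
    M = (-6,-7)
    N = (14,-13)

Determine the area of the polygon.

Apply the surveyor's formula: 2A = Σ (x_i·y_{i+1} − x_{i+1}·y_i), indices taken mod 5.
Cross-terms: 94, 100, 64, 176, 17  ⇒  Σ = 451
Area = |Σ|/2 = 225.5.

225.5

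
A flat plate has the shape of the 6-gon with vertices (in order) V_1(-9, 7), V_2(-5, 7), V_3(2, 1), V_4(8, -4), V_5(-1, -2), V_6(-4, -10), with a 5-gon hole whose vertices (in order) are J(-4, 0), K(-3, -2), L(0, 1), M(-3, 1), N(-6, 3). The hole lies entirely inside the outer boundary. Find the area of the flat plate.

Outer boundary:
Σ = (-28) + (-19) + (-16) + (-20) + (2) + (-118) = -199
Area = |Σ|/2 = 99.5.
Hole:
Apply Gauss's area formula: 2A = Σ (x_i·y_{i+1} − x_{i+1}·y_i), indices taken mod 5.
Cross-terms: 8, -3, 3, -3, 12  ⇒  Σ = 17
Area = |Σ|/2 = 8.5.
Net area = 99.5 − 8.5 = 91.

91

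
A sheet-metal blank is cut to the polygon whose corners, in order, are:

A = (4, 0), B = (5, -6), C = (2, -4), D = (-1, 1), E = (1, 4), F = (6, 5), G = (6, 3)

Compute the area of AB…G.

41

Apply the surveyor's formula: 2A = Σ (x_i·y_{i+1} − x_{i+1}·y_i), indices taken mod 7.
Σ = (-24) + (-8) + (-2) + (-5) + (-19) + (-12) + (-12) = -82
Area = |Σ|/2 = 41.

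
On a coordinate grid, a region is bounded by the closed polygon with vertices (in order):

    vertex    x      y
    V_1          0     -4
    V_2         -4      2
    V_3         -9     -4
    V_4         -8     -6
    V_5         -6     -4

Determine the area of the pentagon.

Cross-terms: -16, 34, 22, -4, 24  ⇒  Σ = 60
Area = |Σ|/2 = 30.

30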